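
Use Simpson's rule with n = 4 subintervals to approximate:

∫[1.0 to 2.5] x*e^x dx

f(x) = x*e^x
a = 1.0, b = 2.5, n = 4
h = (b - a)/n = 0.375000

Simpson's rule: (h/3)[f(x₀) + 4f(x₁) + 2f(x₂) + ... + f(xₙ)]

x_0 = 1.0000, f(x_0) = 2.718282, coefficient = 1
x_1 = 1.3750, f(x_1) = 5.438230, coefficient = 4
x_2 = 1.7500, f(x_2) = 10.070555, coefficient = 2
x_3 = 2.1250, f(x_3) = 17.792407, coefficient = 4
x_4 = 2.5000, f(x_4) = 30.456235, coefficient = 1

I ≈ (0.375000/3) × 146.238177 = 18.279772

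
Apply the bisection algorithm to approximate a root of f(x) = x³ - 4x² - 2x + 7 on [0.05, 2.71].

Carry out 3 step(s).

f(x) = x³ - 4x² - 2x + 7
Initial interval: [0.05, 2.71]

Iteration 1:
  c_1 = (0.050000 + 2.710000)/2 = 1.380000
  f(c_1) = f(1.380000) = -0.749528
  f(a) × f(c) < 0, new interval: [0.050000, 1.380000]
Iteration 2:
  c_2 = (0.050000 + 1.380000)/2 = 0.715000
  f(c_2) = f(0.715000) = 3.890626
  f(a) × f(c) ≥ 0, new interval: [0.715000, 1.380000]
Iteration 3:
  c_3 = (0.715000 + 1.380000)/2 = 1.047500
  f(c_3) = f(1.047500) = 1.665351
  f(a) × f(c) ≥ 0, new interval: [1.047500, 1.380000]

After 3 iteration(s), the approximation is c_3 = 1.047500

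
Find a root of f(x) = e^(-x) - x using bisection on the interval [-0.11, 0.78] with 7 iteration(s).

f(x) = e^(-x) - x
Initial interval: [-0.11, 0.78]

Iteration 1:
  c_1 = (-0.110000 + 0.780000)/2 = 0.335000
  f(c_1) = f(0.335000) = 0.380338
  f(a) × f(c) ≥ 0, new interval: [0.335000, 0.780000]
Iteration 2:
  c_2 = (0.335000 + 0.780000)/2 = 0.557500
  f(c_2) = f(0.557500) = 0.015139
  f(a) × f(c) ≥ 0, new interval: [0.557500, 0.780000]
Iteration 3:
  c_3 = (0.557500 + 0.780000)/2 = 0.668750
  f(c_3) = f(0.668750) = -0.156401
  f(a) × f(c) < 0, new interval: [0.557500, 0.668750]
Iteration 4:
  c_4 = (0.557500 + 0.668750)/2 = 0.613125
  f(c_4) = f(0.613125) = -0.071469
  f(a) × f(c) < 0, new interval: [0.557500, 0.613125]
Iteration 5:
  c_5 = (0.557500 + 0.613125)/2 = 0.585312
  f(c_5) = f(0.585312) = -0.028381
  f(a) × f(c) < 0, new interval: [0.557500, 0.585312]
Iteration 6:
  c_6 = (0.557500 + 0.585312)/2 = 0.571406
  f(c_6) = f(0.571406) = -0.006676
  f(a) × f(c) < 0, new interval: [0.557500, 0.571406]
Iteration 7:
  c_7 = (0.557500 + 0.571406)/2 = 0.564453
  f(c_7) = f(0.564453) = 0.004218
  f(a) × f(c) ≥ 0, new interval: [0.564453, 0.571406]

After 7 iteration(s), the approximation is c_7 = 0.564453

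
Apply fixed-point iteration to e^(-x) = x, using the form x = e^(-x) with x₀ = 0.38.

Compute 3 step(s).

Equation: e^(-x) = x
Fixed-point form: x = e^(-x)
x₀ = 0.38

x_1 = g(0.380000) = 0.683861
x_2 = g(0.683861) = 0.504665
x_3 = g(0.504665) = 0.603708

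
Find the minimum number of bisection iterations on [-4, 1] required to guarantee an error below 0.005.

We need (b-a)/2^n ≤ 0.005
(1 - (-4))/2^n ≤ 0.005
5/2^n ≤ 0.005
2^n ≥ 1000
n ≥ log₂(1000) = 9.97
n ≥ 10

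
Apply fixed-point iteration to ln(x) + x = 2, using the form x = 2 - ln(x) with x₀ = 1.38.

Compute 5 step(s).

Equation: ln(x) + x = 2
Fixed-point form: x = 2 - ln(x)
x₀ = 1.38

x_1 = g(1.380000) = 1.677917
x_2 = g(1.677917) = 1.482447
x_3 = g(1.482447) = 1.606306
x_4 = g(1.606306) = 1.526063
x_5 = g(1.526063) = 1.577309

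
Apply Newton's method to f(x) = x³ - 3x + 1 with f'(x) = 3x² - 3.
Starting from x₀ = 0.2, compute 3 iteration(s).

f(x) = x³ - 3x + 1
f'(x) = 3x² - 3
x₀ = 0.2

Newton-Raphson formula: x_{n+1} = x_n - f(x_n)/f'(x_n)

Iteration 1:
  f(0.200000) = 0.408000
  f'(0.200000) = -2.880000
  x_1 = 0.200000 - 0.408000/(-2.880000) = 0.341667
Iteration 2:
  f(0.341667) = 0.014885
  f'(0.341667) = -2.649792
  x_2 = 0.341667 - 0.014885/(-2.649792) = 0.347284
Iteration 3:
  f(0.347284) = 0.000033
  f'(0.347284) = -2.638181
  x_3 = 0.347284 - 0.000033/(-2.638181) = 0.347296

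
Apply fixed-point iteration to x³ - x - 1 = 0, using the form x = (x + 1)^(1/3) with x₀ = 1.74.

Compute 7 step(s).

Equation: x³ - x - 1 = 0
Fixed-point form: x = (x + 1)^(1/3)
x₀ = 1.74

x_1 = g(1.740000) = 1.399319
x_2 = g(1.399319) = 1.338739
x_3 = g(1.338739) = 1.327376
x_4 = g(1.327376) = 1.325223
x_5 = g(1.325223) = 1.324814
x_6 = g(1.324814) = 1.324736
x_7 = g(1.324736) = 1.324721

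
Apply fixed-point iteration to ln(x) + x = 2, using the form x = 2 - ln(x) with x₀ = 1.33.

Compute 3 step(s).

Equation: ln(x) + x = 2
Fixed-point form: x = 2 - ln(x)
x₀ = 1.33

x_1 = g(1.330000) = 1.714821
x_2 = g(1.714821) = 1.460691
x_3 = g(1.460691) = 1.621090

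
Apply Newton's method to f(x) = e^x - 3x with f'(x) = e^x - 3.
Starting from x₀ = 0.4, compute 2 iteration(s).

f(x) = e^x - 3x
f'(x) = e^x - 3
x₀ = 0.4

Newton-Raphson formula: x_{n+1} = x_n - f(x_n)/f'(x_n)

Iteration 1:
  f(0.400000) = 0.291825
  f'(0.400000) = -1.508175
  x_1 = 0.400000 - 0.291825/(-1.508175) = 0.593495
Iteration 2:
  f(0.593495) = 0.029819
  f'(0.593495) = -1.189695
  x_2 = 0.593495 - 0.029819/(-1.189695) = 0.618560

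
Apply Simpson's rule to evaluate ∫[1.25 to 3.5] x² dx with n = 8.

f(x) = x²
a = 1.25, b = 3.5, n = 8
h = (b - a)/n = 0.281250

Simpson's rule: (h/3)[f(x₀) + 4f(x₁) + 2f(x₂) + ... + f(xₙ)]

x_0 = 1.2500, f(x_0) = 1.562500, coefficient = 1
x_1 = 1.5312, f(x_1) = 2.344727, coefficient = 4
x_2 = 1.8125, f(x_2) = 3.285156, coefficient = 2
x_3 = 2.0938, f(x_3) = 4.383789, coefficient = 4
x_4 = 2.3750, f(x_4) = 5.640625, coefficient = 2
x_5 = 2.6562, f(x_5) = 7.055664, coefficient = 4
x_6 = 2.9375, f(x_6) = 8.628906, coefficient = 2
x_7 = 3.2188, f(x_7) = 10.360352, coefficient = 4
x_8 = 3.5000, f(x_8) = 12.250000, coefficient = 1

I ≈ (0.281250/3) × 145.500000 = 13.640625
Exact value: 13.640625
Error: 0.000000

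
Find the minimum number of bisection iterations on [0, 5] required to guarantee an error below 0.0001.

We need (b-a)/2^n ≤ 0.0001
(5 - 0)/2^n ≤ 0.0001
5/2^n ≤ 0.0001
2^n ≥ 50000
n ≥ log₂(50000) = 15.61
n ≥ 16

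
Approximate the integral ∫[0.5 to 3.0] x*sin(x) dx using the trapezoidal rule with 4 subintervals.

f(x) = x*sin(x)
a = 0.5, b = 3.0, n = 4
h = (b - a)/n = 0.625000

Trapezoidal rule: (h/2)[f(x₀) + 2f(x₁) + 2f(x₂) + ... + f(xₙ)]

x_0 = 0.5000, f(x_0) = 0.239713, coefficient = 1
x_1 = 1.1250, f(x_1) = 1.015051, coefficient = 2
x_2 = 1.7500, f(x_2) = 1.721975, coefficient = 2
x_3 = 2.3750, f(x_3) = 1.647502, coefficient = 2
x_4 = 3.0000, f(x_4) = 0.423360, coefficient = 1

I ≈ (0.625000/2) × 9.432130 = 2.947540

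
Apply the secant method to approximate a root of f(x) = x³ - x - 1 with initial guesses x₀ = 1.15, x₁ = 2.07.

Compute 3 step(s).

f(x) = x³ - x - 1
x₀ = 1.15, x₁ = 2.07

Secant formula: x_{n+1} = x_n - f(x_n)(x_n - x_{n-1})/(f(x_n) - f(x_{n-1}))

Iteration 1:
  f(1.150000) = -0.629125
  f(2.070000) = 5.799743
  x_2 = 2.070000 - 5.799743×(2.070000 - 1.150000)/(5.799743 - (-0.629125))
       = 1.240031
Iteration 2:
  f(2.070000) = 5.799743
  f(1.240031) = -0.333265
  x_3 = 1.240031 - (-0.333265)×(1.240031 - 2.070000)/(-0.333265 - 5.799743)
       = 1.285131
Iteration 3:
  f(1.240031) = -0.333265
  f(1.285131) = -0.162658
  x_4 = 1.285131 - (-0.162658)×(1.285131 - 1.240031)/(-0.162658 - (-0.333265))
       = 1.328130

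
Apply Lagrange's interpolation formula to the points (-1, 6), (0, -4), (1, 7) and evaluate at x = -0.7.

Lagrange interpolation formula:
P(x) = Σ yᵢ × Lᵢ(x)
where Lᵢ(x) = Π_{j≠i} (x - xⱼ)/(xᵢ - xⱼ)

L_0(-0.7) = (-0.7 - 0)/(-1 - 0) × (-0.7 - 1)/(-1 - 1) = 0.595000
L_1(-0.7) = (-0.7 - (-1))/(0 - (-1)) × (-0.7 - 1)/(0 - 1) = 0.510000
L_2(-0.7) = (-0.7 - (-1))/(1 - (-1)) × (-0.7 - 0)/(1 - 0) = -0.105000

P(-0.7) = 6×L_0(-0.7) + (-4)×L_1(-0.7) + 7×L_2(-0.7)
P(-0.7) = 0.795000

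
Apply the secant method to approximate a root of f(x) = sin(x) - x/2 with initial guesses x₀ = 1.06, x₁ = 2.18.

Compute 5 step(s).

f(x) = sin(x) - x/2
x₀ = 1.06, x₁ = 2.18

Secant formula: x_{n+1} = x_n - f(x_n)(x_n - x_{n-1})/(f(x_n) - f(x_{n-1}))

Iteration 1:
  f(1.060000) = 0.342355
  f(2.180000) = -0.269896
  x_2 = 2.180000 - (-0.269896)×(2.180000 - 1.060000)/(-0.269896 - 0.342355)
       = 1.686276
Iteration 2:
  f(2.180000) = -0.269896
  f(1.686276) = 0.150202
  x_3 = 1.686276 - 0.150202×(1.686276 - 2.180000)/(0.150202 - (-0.269896))
       = 1.862802
Iteration 3:
  f(1.686276) = 0.150202
  f(1.862802) = 0.026268
  x_4 = 1.862802 - 0.026268×(1.862802 - 1.686276)/(0.026268 - 0.150202)
       = 1.900216
Iteration 4:
  f(1.862802) = 0.026268
  f(1.900216) = -0.003878
  x_5 = 1.900216 - (-0.003878)×(1.900216 - 1.862802)/(-0.003878 - 0.026268)
       = 1.895403
Iteration 5:
  f(1.900216) = -0.003878
  f(1.895403) = 0.000075
  x_6 = 1.895403 - 0.000075×(1.895403 - 1.900216)/(0.000075 - (-0.003878))
       = 1.895494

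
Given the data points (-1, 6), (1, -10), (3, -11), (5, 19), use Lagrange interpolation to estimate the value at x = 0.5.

Lagrange interpolation formula:
P(x) = Σ yᵢ × Lᵢ(x)
where Lᵢ(x) = Π_{j≠i} (x - xⱼ)/(xᵢ - xⱼ)

L_0(0.5) = (0.5 - 1)/(-1 - 1) × (0.5 - 3)/(-1 - 3) × (0.5 - 5)/(-1 - 5) = 0.117188
L_1(0.5) = (0.5 - (-1))/(1 - (-1)) × (0.5 - 3)/(1 - 3) × (0.5 - 5)/(1 - 5) = 1.054688
L_2(0.5) = (0.5 - (-1))/(3 - (-1)) × (0.5 - 1)/(3 - 1) × (0.5 - 5)/(3 - 5) = -0.210938
L_3(0.5) = (0.5 - (-1))/(5 - (-1)) × (0.5 - 1)/(5 - 1) × (0.5 - 3)/(5 - 3) = 0.039062

P(0.5) = 6×L_0(0.5) + (-10)×L_1(0.5) + (-11)×L_2(0.5) + 19×L_3(0.5)
P(0.5) = -6.781250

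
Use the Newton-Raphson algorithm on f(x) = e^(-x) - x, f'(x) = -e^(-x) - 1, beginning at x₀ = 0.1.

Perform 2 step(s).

f(x) = e^(-x) - x
f'(x) = -e^(-x) - 1
x₀ = 0.1

Newton-Raphson formula: x_{n+1} = x_n - f(x_n)/f'(x_n)

Iteration 1:
  f(0.100000) = 0.804837
  f'(0.100000) = -1.904837
  x_1 = 0.100000 - 0.804837/(-1.904837) = 0.522523
Iteration 2:
  f(0.522523) = 0.070500
  f'(0.522523) = -1.593023
  x_2 = 0.522523 - 0.070500/(-1.593023) = 0.566778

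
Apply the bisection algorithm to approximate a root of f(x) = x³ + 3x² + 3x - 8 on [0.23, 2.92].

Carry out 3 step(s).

f(x) = x³ + 3x² + 3x - 8
Initial interval: [0.23, 2.92]

Iteration 1:
  c_1 = (0.230000 + 2.920000)/2 = 1.575000
  f(c_1) = f(1.575000) = 8.073859
  f(a) × f(c) < 0, new interval: [0.230000, 1.575000]
Iteration 2:
  c_2 = (0.230000 + 1.575000)/2 = 0.902500
  f(c_2) = f(0.902500) = -2.113889
  f(a) × f(c) ≥ 0, new interval: [0.902500, 1.575000]
Iteration 3:
  c_3 = (0.902500 + 1.575000)/2 = 1.238750
  f(c_3) = f(1.238750) = 2.220618
  f(a) × f(c) < 0, new interval: [0.902500, 1.238750]

After 3 iteration(s), the approximation is c_3 = 1.238750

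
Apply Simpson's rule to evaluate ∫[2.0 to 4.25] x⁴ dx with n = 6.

f(x) = x⁴
a = 2.0, b = 4.25, n = 6
h = (b - a)/n = 0.375000

Simpson's rule: (h/3)[f(x₀) + 4f(x₁) + 2f(x₂) + ... + f(xₙ)]

x_0 = 2.0000, f(x_0) = 16.000000, coefficient = 1
x_1 = 2.3750, f(x_1) = 31.816650, coefficient = 4
x_2 = 2.7500, f(x_2) = 57.191406, coefficient = 2
x_3 = 3.1250, f(x_3) = 95.367432, coefficient = 4
x_4 = 3.5000, f(x_4) = 150.062500, coefficient = 2
x_5 = 3.8750, f(x_5) = 225.468994, coefficient = 4
x_6 = 4.2500, f(x_6) = 326.253906, coefficient = 1

I ≈ (0.375000/3) × 2167.374023 = 270.921753
Exact value: 270.915820
Error: 0.005933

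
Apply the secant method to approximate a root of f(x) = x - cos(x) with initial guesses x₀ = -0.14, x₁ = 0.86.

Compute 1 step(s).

f(x) = x - cos(x)
x₀ = -0.14, x₁ = 0.86

Secant formula: x_{n+1} = x_n - f(x_n)(x_n - x_{n-1})/(f(x_n) - f(x_{n-1}))

Iteration 1:
  f(-0.140000) = -1.130216
  f(0.860000) = 0.207563
  x_2 = 0.860000 - 0.207563×(0.860000 - (-0.140000))/(0.207563 - (-1.130216))
       = 0.704845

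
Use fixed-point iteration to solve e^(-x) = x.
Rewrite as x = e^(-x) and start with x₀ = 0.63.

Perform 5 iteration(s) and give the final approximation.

Equation: e^(-x) = x
Fixed-point form: x = e^(-x)
x₀ = 0.63

x_1 = g(0.630000) = 0.532592
x_2 = g(0.532592) = 0.587081
x_3 = g(0.587081) = 0.555948
x_4 = g(0.555948) = 0.573529
x_5 = g(0.573529) = 0.563533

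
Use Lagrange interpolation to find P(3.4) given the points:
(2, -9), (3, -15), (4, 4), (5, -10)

Lagrange interpolation formula:
P(x) = Σ yᵢ × Lᵢ(x)
where Lᵢ(x) = Π_{j≠i} (x - xⱼ)/(xᵢ - xⱼ)

L_0(3.4) = (3.4 - 3)/(2 - 3) × (3.4 - 4)/(2 - 4) × (3.4 - 5)/(2 - 5) = -0.064000
L_1(3.4) = (3.4 - 2)/(3 - 2) × (3.4 - 4)/(3 - 4) × (3.4 - 5)/(3 - 5) = 0.672000
L_2(3.4) = (3.4 - 2)/(4 - 2) × (3.4 - 3)/(4 - 3) × (3.4 - 5)/(4 - 5) = 0.448000
L_3(3.4) = (3.4 - 2)/(5 - 2) × (3.4 - 3)/(5 - 3) × (3.4 - 4)/(5 - 4) = -0.056000

P(3.4) = (-9)×L_0(3.4) + (-15)×L_1(3.4) + 4×L_2(3.4) + (-10)×L_3(3.4)
P(3.4) = -7.152000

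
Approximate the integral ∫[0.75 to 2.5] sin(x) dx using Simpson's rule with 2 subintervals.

f(x) = sin(x)
a = 0.75, b = 2.5, n = 2
h = (b - a)/n = 0.875000

Simpson's rule: (h/3)[f(x₀) + 4f(x₁) + 2f(x₂) + ... + f(xₙ)]

x_0 = 0.7500, f(x_0) = 0.681639, coefficient = 1
x_1 = 1.6250, f(x_1) = 0.998531, coefficient = 4
x_2 = 2.5000, f(x_2) = 0.598472, coefficient = 1

I ≈ (0.875000/3) × 5.274236 = 1.538319
Exact value: 1.532832
Error: 0.005486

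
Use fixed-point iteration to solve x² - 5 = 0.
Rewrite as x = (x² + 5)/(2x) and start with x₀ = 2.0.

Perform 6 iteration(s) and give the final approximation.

Equation: x² - 5 = 0
Fixed-point form: x = (x² + 5)/(2x)
x₀ = 2.0

x_1 = g(2.000000) = 2.250000
x_2 = g(2.250000) = 2.236111
x_3 = g(2.236111) = 2.236068
x_4 = g(2.236068) = 2.236068
x_5 = g(2.236068) = 2.236068
x_6 = g(2.236068) = 2.236068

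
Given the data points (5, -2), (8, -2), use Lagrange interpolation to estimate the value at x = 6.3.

Lagrange interpolation formula:
P(x) = Σ yᵢ × Lᵢ(x)
where Lᵢ(x) = Π_{j≠i} (x - xⱼ)/(xᵢ - xⱼ)

L_0(6.3) = (6.3 - 8)/(5 - 8) = 0.566667
L_1(6.3) = (6.3 - 5)/(8 - 5) = 0.433333

P(6.3) = (-2)×L_0(6.3) + (-2)×L_1(6.3)
P(6.3) = -2.000000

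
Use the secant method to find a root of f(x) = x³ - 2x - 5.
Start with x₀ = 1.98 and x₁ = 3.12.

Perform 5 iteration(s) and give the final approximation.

f(x) = x³ - 2x - 5
x₀ = 1.98, x₁ = 3.12

Secant formula: x_{n+1} = x_n - f(x_n)(x_n - x_{n-1})/(f(x_n) - f(x_{n-1}))

Iteration 1:
  f(1.980000) = -1.197608
  f(3.120000) = 19.131328
  x_2 = 3.120000 - 19.131328×(3.120000 - 1.980000)/(19.131328 - (-1.197608))
       = 2.047159
Iteration 2:
  f(3.120000) = 19.131328
  f(2.047159) = -0.514960
  x_3 = 2.047159 - (-0.514960)×(2.047159 - 3.120000)/(-0.514960 - 19.131328)
       = 2.075280
Iteration 3:
  f(2.047159) = -0.514960
  f(2.075280) = -0.212771
  x_4 = 2.075280 - (-0.212771)×(2.075280 - 2.047159)/(-0.212771 - (-0.514960))
       = 2.095080
Iteration 4:
  f(2.075280) = -0.212771
  f(2.095080) = 0.005899
  x_5 = 2.095080 - 0.005899×(2.095080 - 2.075280)/(0.005899 - (-0.212771))
       = 2.094546
Iteration 5:
  f(2.095080) = 0.005899
  f(2.094546) = -0.000064
  x_6 = 2.094546 - (-0.000064)×(2.094546 - 2.095080)/(-0.000064 - 0.005899)
       = 2.094551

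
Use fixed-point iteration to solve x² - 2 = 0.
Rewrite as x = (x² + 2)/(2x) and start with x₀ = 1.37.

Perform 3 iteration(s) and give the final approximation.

Equation: x² - 2 = 0
Fixed-point form: x = (x² + 2)/(2x)
x₀ = 1.37

x_1 = g(1.370000) = 1.414927
x_2 = g(1.414927) = 1.414214
x_3 = g(1.414214) = 1.414214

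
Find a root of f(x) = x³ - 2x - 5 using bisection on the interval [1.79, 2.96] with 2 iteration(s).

f(x) = x³ - 2x - 5
Initial interval: [1.79, 2.96]

Iteration 1:
  c_1 = (1.790000 + 2.960000)/2 = 2.375000
  f(c_1) = f(2.375000) = 3.646484
  f(a) × f(c) < 0, new interval: [1.790000, 2.375000]
Iteration 2:
  c_2 = (1.790000 + 2.375000)/2 = 2.082500
  f(c_2) = f(2.082500) = -0.133601
  f(a) × f(c) ≥ 0, new interval: [2.082500, 2.375000]

After 2 iteration(s), the approximation is c_2 = 2.082500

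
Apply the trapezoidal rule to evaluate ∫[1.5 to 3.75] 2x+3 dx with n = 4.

f(x) = 2x+3
a = 1.5, b = 3.75, n = 4
h = (b - a)/n = 0.562500

Trapezoidal rule: (h/2)[f(x₀) + 2f(x₁) + 2f(x₂) + ... + f(xₙ)]

x_0 = 1.5000, f(x_0) = 6.000000, coefficient = 1
x_1 = 2.0625, f(x_1) = 7.125000, coefficient = 2
x_2 = 2.6250, f(x_2) = 8.250000, coefficient = 2
x_3 = 3.1875, f(x_3) = 9.375000, coefficient = 2
x_4 = 3.7500, f(x_4) = 10.500000, coefficient = 1

I ≈ (0.562500/2) × 66.000000 = 18.562500
Exact value: 18.562500
Error: 0.000000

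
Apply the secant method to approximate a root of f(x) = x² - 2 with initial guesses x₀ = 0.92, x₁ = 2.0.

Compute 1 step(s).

f(x) = x² - 2
x₀ = 0.92, x₁ = 2.0

Secant formula: x_{n+1} = x_n - f(x_n)(x_n - x_{n-1})/(f(x_n) - f(x_{n-1}))

Iteration 1:
  f(0.920000) = -1.153600
  f(2.000000) = 2.000000
  x_2 = 2.000000 - 2.000000×(2.000000 - 0.920000)/(2.000000 - (-1.153600))
       = 1.315068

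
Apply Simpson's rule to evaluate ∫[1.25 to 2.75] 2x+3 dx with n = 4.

f(x) = 2x+3
a = 1.25, b = 2.75, n = 4
h = (b - a)/n = 0.375000

Simpson's rule: (h/3)[f(x₀) + 4f(x₁) + 2f(x₂) + ... + f(xₙ)]

x_0 = 1.2500, f(x_0) = 5.500000, coefficient = 1
x_1 = 1.6250, f(x_1) = 6.250000, coefficient = 4
x_2 = 2.0000, f(x_2) = 7.000000, coefficient = 2
x_3 = 2.3750, f(x_3) = 7.750000, coefficient = 4
x_4 = 2.7500, f(x_4) = 8.500000, coefficient = 1

I ≈ (0.375000/3) × 84.000000 = 10.500000
Exact value: 10.500000
Error: 0.000000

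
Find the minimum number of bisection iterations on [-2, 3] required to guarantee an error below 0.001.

We need (b-a)/2^n ≤ 0.001
(3 - (-2))/2^n ≤ 0.001
5/2^n ≤ 0.001
2^n ≥ 5000
n ≥ log₂(5000) = 12.29
n ≥ 13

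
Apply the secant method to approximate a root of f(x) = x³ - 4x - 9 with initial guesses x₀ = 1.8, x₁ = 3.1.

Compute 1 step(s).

f(x) = x³ - 4x - 9
x₀ = 1.8, x₁ = 3.1

Secant formula: x_{n+1} = x_n - f(x_n)(x_n - x_{n-1})/(f(x_n) - f(x_{n-1}))

Iteration 1:
  f(1.800000) = -10.368000
  f(3.100000) = 8.391000
  x_2 = 3.100000 - 8.391000×(3.100000 - 1.800000)/(8.391000 - (-10.368000))
       = 2.518503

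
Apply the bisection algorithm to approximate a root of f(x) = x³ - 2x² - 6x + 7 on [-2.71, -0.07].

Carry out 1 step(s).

f(x) = x³ - 2x² - 6x + 7
Initial interval: [-2.71, -0.07]

Iteration 1:
  c_1 = (-2.710000 + (-0.070000))/2 = -1.390000
  f(c_1) = f(-1.390000) = 8.790181
  f(a) × f(c) < 0, new interval: [-2.710000, -1.390000]

After 1 iteration(s), the approximation is c_1 = -1.390000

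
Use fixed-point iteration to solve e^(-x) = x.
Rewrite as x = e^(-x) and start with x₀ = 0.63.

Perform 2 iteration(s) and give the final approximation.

Equation: e^(-x) = x
Fixed-point form: x = e^(-x)
x₀ = 0.63

x_1 = g(0.630000) = 0.532592
x_2 = g(0.532592) = 0.587081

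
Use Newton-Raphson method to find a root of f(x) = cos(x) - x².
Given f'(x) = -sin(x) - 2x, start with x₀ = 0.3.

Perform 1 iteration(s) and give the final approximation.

f(x) = cos(x) - x²
f'(x) = -sin(x) - 2x
x₀ = 0.3

Newton-Raphson formula: x_{n+1} = x_n - f(x_n)/f'(x_n)

Iteration 1:
  f(0.300000) = 0.865336
  f'(0.300000) = -0.895520
  x_1 = 0.300000 - 0.865336/(-0.895520) = 1.266295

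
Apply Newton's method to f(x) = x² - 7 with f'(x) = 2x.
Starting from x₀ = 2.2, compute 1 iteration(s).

f(x) = x² - 7
f'(x) = 2x
x₀ = 2.2

Newton-Raphson formula: x_{n+1} = x_n - f(x_n)/f'(x_n)

Iteration 1:
  f(2.200000) = -2.160000
  f'(2.200000) = 4.400000
  x_1 = 2.200000 - (-2.160000)/4.400000 = 2.690909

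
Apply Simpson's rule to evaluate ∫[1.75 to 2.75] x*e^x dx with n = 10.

f(x) = x*e^x
a = 1.75, b = 2.75, n = 10
h = (b - a)/n = 0.100000

Simpson's rule: (h/3)[f(x₀) + 4f(x₁) + 2f(x₂) + ... + f(xₙ)]

x_0 = 1.7500, f(x_0) = 10.070555, coefficient = 1
x_1 = 1.8500, f(x_1) = 11.765666, coefficient = 4
x_2 = 1.9500, f(x_2) = 13.705941, coefficient = 2
x_3 = 2.0500, f(x_3) = 15.924197, coefficient = 4
x_4 = 2.1500, f(x_4) = 18.457446, coefficient = 2
x_5 = 2.2500, f(x_5) = 21.347406, coefficient = 4
x_6 = 2.3500, f(x_6) = 24.641089, coefficient = 2
x_7 = 2.4500, f(x_7) = 28.391449, coefficient = 4
x_8 = 2.5500, f(x_8) = 32.658115, coefficient = 2
x_9 = 2.6500, f(x_9) = 37.508202, coefficient = 4
x_10 = 2.7500, f(x_10) = 43.017238, coefficient = 1

I ≈ (0.100000/3) × 691.760656 = 23.058689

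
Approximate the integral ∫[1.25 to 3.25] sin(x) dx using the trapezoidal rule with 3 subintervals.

f(x) = sin(x)
a = 1.25, b = 3.25, n = 3
h = (b - a)/n = 0.666667

Trapezoidal rule: (h/2)[f(x₀) + 2f(x₁) + 2f(x₂) + ... + f(xₙ)]

x_0 = 1.2500, f(x_0) = 0.948985, coefficient = 1
x_1 = 1.9167, f(x_1) = 0.940781, coefficient = 2
x_2 = 2.5833, f(x_2) = 0.529711, coefficient = 2
x_3 = 3.2500, f(x_3) = -0.108195, coefficient = 1

I ≈ (0.666667/2) × 3.781772 = 1.260591
Exact value: 1.309452
Error: 0.048861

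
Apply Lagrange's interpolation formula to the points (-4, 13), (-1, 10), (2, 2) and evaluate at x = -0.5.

Lagrange interpolation formula:
P(x) = Σ yᵢ × Lᵢ(x)
where Lᵢ(x) = Π_{j≠i} (x - xⱼ)/(xᵢ - xⱼ)

L_0(-0.5) = (-0.5 - (-1))/(-4 - (-1)) × (-0.5 - 2)/(-4 - 2) = -0.069444
L_1(-0.5) = (-0.5 - (-4))/(-1 - (-4)) × (-0.5 - 2)/(-1 - 2) = 0.972222
L_2(-0.5) = (-0.5 - (-4))/(2 - (-4)) × (-0.5 - (-1))/(2 - (-1)) = 0.097222

P(-0.5) = 13×L_0(-0.5) + 10×L_1(-0.5) + 2×L_2(-0.5)
P(-0.5) = 9.013889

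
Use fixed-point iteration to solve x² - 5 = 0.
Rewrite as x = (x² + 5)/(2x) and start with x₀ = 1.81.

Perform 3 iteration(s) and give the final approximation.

Equation: x² - 5 = 0
Fixed-point form: x = (x² + 5)/(2x)
x₀ = 1.81

x_1 = g(1.810000) = 2.286215
x_2 = g(2.286215) = 2.236618
x_3 = g(2.236618) = 2.236068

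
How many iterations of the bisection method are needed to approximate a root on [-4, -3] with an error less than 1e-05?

We need (b-a)/2^n ≤ 1e-05
(-3 - (-4))/2^n ≤ 1e-05
1/2^n ≤ 1e-05
2^n ≥ 100000
n ≥ log₂(100000) = 16.61
n ≥ 17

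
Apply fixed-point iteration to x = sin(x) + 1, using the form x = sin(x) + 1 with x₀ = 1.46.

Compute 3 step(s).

Equation: x = sin(x) + 1
Fixed-point form: x = sin(x) + 1
x₀ = 1.46

x_1 = g(1.460000) = 1.993868
x_2 = g(1.993868) = 1.911832
x_3 = g(1.911832) = 1.942409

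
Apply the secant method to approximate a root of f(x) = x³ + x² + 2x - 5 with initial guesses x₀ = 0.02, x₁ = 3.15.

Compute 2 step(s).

f(x) = x³ + x² + 2x - 5
x₀ = 0.02, x₁ = 3.15

Secant formula: x_{n+1} = x_n - f(x_n)(x_n - x_{n-1})/(f(x_n) - f(x_{n-1}))

Iteration 1:
  f(0.020000) = -4.959592
  f(3.150000) = 42.478375
  x_2 = 3.150000 - 42.478375×(3.150000 - 0.020000)/(42.478375 - (-4.959592))
       = 0.347238
Iteration 2:
  f(3.150000) = 42.478375
  f(0.347238) = -4.143081
  x_3 = 0.347238 - (-4.143081)×(0.347238 - 3.150000)/(-4.143081 - 42.478375)
       = 0.596310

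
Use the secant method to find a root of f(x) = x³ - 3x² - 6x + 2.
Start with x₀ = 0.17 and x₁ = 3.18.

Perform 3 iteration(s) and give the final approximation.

f(x) = x³ - 3x² - 6x + 2
x₀ = 0.17, x₁ = 3.18

Secant formula: x_{n+1} = x_n - f(x_n)(x_n - x_{n-1})/(f(x_n) - f(x_{n-1}))

Iteration 1:
  f(0.170000) = 0.898213
  f(3.180000) = -15.259768
  x_2 = 3.180000 - (-15.259768)×(3.180000 - 0.170000)/(-15.259768 - 0.898213)
       = 0.337324
Iteration 2:
  f(3.180000) = -15.259768
  f(0.337324) = -0.326925
  x_3 = 0.337324 - (-0.326925)×(0.337324 - 3.180000)/(-0.326925 - (-15.259768))
       = 0.275090
Iteration 3:
  f(0.337324) = -0.326925
  f(0.275090) = 0.143257
  x_4 = 0.275090 - 0.143257×(0.275090 - 0.337324)/(0.143257 - (-0.326925))
       = 0.294051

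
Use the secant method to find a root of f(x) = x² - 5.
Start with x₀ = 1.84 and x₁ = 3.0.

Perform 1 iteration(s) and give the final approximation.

f(x) = x² - 5
x₀ = 1.84, x₁ = 3.0

Secant formula: x_{n+1} = x_n - f(x_n)(x_n - x_{n-1})/(f(x_n) - f(x_{n-1}))

Iteration 1:
  f(1.840000) = -1.614400
  f(3.000000) = 4.000000
  x_2 = 3.000000 - 4.000000×(3.000000 - 1.840000)/(4.000000 - (-1.614400))
       = 2.173554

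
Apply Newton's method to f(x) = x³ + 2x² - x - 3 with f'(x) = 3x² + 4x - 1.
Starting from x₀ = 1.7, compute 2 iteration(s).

f(x) = x³ + 2x² - x - 3
f'(x) = 3x² + 4x - 1
x₀ = 1.7

Newton-Raphson formula: x_{n+1} = x_n - f(x_n)/f'(x_n)

Iteration 1:
  f(1.700000) = 5.993000
  f'(1.700000) = 14.470000
  x_1 = 1.700000 - 5.993000/14.470000 = 1.285833
Iteration 2:
  f(1.285833) = 1.146851
  f'(1.285833) = 9.103429
  x_2 = 1.285833 - 1.146851/9.103429 = 1.159853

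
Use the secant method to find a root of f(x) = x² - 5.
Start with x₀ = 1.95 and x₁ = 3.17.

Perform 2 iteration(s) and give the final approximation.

f(x) = x² - 5
x₀ = 1.95, x₁ = 3.17

Secant formula: x_{n+1} = x_n - f(x_n)(x_n - x_{n-1})/(f(x_n) - f(x_{n-1}))

Iteration 1:
  f(1.950000) = -1.197500
  f(3.170000) = 5.048900
  x_2 = 3.170000 - 5.048900×(3.170000 - 1.950000)/(5.048900 - (-1.197500))
       = 2.183887
Iteration 2:
  f(3.170000) = 5.048900
  f(2.183887) = -0.230639
  x_3 = 2.183887 - (-0.230639)×(2.183887 - 3.170000)/(-0.230639 - 5.048900)
       = 2.226965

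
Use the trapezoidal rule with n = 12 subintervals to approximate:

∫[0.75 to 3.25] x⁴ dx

f(x) = x⁴
a = 0.75, b = 3.25, n = 12
h = (b - a)/n = 0.208333

Trapezoidal rule: (h/2)[f(x₀) + 2f(x₁) + 2f(x₂) + ... + f(xₙ)]

x_0 = 0.7500, f(x_0) = 0.316406, coefficient = 1
x_1 = 0.9583, f(x_1) = 0.843464, coefficient = 2
x_2 = 1.1667, f(x_2) = 1.852623, coefficient = 2
x_3 = 1.3750, f(x_3) = 3.574463, coefficient = 2
x_4 = 1.5833, f(x_4) = 6.284770, coefficient = 2
x_5 = 1.7917, f(x_5) = 10.304546, coefficient = 2
x_6 = 2.0000, f(x_6) = 16.000000, coefficient = 2
x_7 = 2.2083, f(x_7) = 23.782555, coefficient = 2
x_8 = 2.4167, f(x_8) = 34.108845, coefficient = 2
x_9 = 2.6250, f(x_9) = 47.480713, coefficient = 2
x_10 = 2.8333, f(x_10) = 64.445216, coefficient = 2
x_11 = 3.0417, f(x_11) = 85.594621, coefficient = 2
x_12 = 3.2500, f(x_12) = 111.566406, coefficient = 1

I ≈ (0.208333/2) × 700.426444 = 72.961088
Exact value: 72.470703
Error: 0.490385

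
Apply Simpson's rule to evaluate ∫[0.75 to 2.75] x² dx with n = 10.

f(x) = x²
a = 0.75, b = 2.75, n = 10
h = (b - a)/n = 0.200000

Simpson's rule: (h/3)[f(x₀) + 4f(x₁) + 2f(x₂) + ... + f(xₙ)]

x_0 = 0.7500, f(x_0) = 0.562500, coefficient = 1
x_1 = 0.9500, f(x_1) = 0.902500, coefficient = 4
x_2 = 1.1500, f(x_2) = 1.322500, coefficient = 2
x_3 = 1.3500, f(x_3) = 1.822500, coefficient = 4
x_4 = 1.5500, f(x_4) = 2.402500, coefficient = 2
x_5 = 1.7500, f(x_5) = 3.062500, coefficient = 4
x_6 = 1.9500, f(x_6) = 3.802500, coefficient = 2
x_7 = 2.1500, f(x_7) = 4.622500, coefficient = 4
x_8 = 2.3500, f(x_8) = 5.522500, coefficient = 2
x_9 = 2.5500, f(x_9) = 6.502500, coefficient = 4
x_10 = 2.7500, f(x_10) = 7.562500, coefficient = 1

I ≈ (0.200000/3) × 101.875000 = 6.791667
Exact value: 6.791667
Error: 0.000000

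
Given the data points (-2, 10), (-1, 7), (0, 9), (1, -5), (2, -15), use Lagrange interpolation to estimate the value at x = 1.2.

Lagrange interpolation formula:
P(x) = Σ yᵢ × Lᵢ(x)
where Lᵢ(x) = Π_{j≠i} (x - xⱼ)/(xᵢ - xⱼ)

L_0(1.2) = (1.2 - (-1))/(-2 - (-1)) × (1.2 - 0)/(-2 - 0) × (1.2 - 1)/(-2 - 1) × (1.2 - 2)/(-2 - 2) = -0.017600
L_1(1.2) = (1.2 - (-2))/(-1 - (-2)) × (1.2 - 0)/(-1 - 0) × (1.2 - 1)/(-1 - 1) × (1.2 - 2)/(-1 - 2) = 0.102400
L_2(1.2) = (1.2 - (-2))/(0 - (-2)) × (1.2 - (-1))/(0 - (-1)) × (1.2 - 1)/(0 - 1) × (1.2 - 2)/(0 - 2) = -0.281600
L_3(1.2) = (1.2 - (-2))/(1 - (-2)) × (1.2 - (-1))/(1 - (-1)) × (1.2 - 0)/(1 - 0) × (1.2 - 2)/(1 - 2) = 1.126400
L_4(1.2) = (1.2 - (-2))/(2 - (-2)) × (1.2 - (-1))/(2 - (-1)) × (1.2 - 0)/(2 - 0) × (1.2 - 1)/(2 - 1) = 0.070400

P(1.2) = 10×L_0(1.2) + 7×L_1(1.2) + 9×L_2(1.2) + (-5)×L_3(1.2) + (-15)×L_4(1.2)
P(1.2) = -8.681600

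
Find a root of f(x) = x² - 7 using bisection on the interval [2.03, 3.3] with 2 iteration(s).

f(x) = x² - 7
Initial interval: [2.03, 3.3]

Iteration 1:
  c_1 = (2.030000 + 3.300000)/2 = 2.665000
  f(c_1) = f(2.665000) = 0.102225
  f(a) × f(c) < 0, new interval: [2.030000, 2.665000]
Iteration 2:
  c_2 = (2.030000 + 2.665000)/2 = 2.347500
  f(c_2) = f(2.347500) = -1.489244
  f(a) × f(c) ≥ 0, new interval: [2.347500, 2.665000]

After 2 iteration(s), the approximation is c_2 = 2.347500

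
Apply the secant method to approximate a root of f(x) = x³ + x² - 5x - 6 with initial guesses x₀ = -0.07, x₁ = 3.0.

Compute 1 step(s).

f(x) = x³ + x² - 5x - 6
x₀ = -0.07, x₁ = 3.0

Secant formula: x_{n+1} = x_n - f(x_n)(x_n - x_{n-1})/(f(x_n) - f(x_{n-1}))

Iteration 1:
  f(-0.070000) = -5.645443
  f(3.000000) = 15.000000
  x_2 = 3.000000 - 15.000000×(3.000000 - (-0.070000))/(15.000000 - (-5.645443))
       = 0.769484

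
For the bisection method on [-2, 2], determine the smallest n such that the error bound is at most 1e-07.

We need (b-a)/2^n ≤ 1e-07
(2 - (-2))/2^n ≤ 1e-07
4/2^n ≤ 1e-07
2^n ≥ 40000000
n ≥ log₂(40000000) = 25.25
n ≥ 26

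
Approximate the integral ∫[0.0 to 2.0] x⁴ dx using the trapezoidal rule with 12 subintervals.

f(x) = x⁴
a = 0.0, b = 2.0, n = 12
h = (b - a)/n = 0.166667

Trapezoidal rule: (h/2)[f(x₀) + 2f(x₁) + 2f(x₂) + ... + f(xₙ)]

x_0 = 0.0000, f(x_0) = 0.000000, coefficient = 1
x_1 = 0.1667, f(x_1) = 0.000772, coefficient = 2
x_2 = 0.3333, f(x_2) = 0.012346, coefficient = 2
x_3 = 0.5000, f(x_3) = 0.062500, coefficient = 2
x_4 = 0.6667, f(x_4) = 0.197531, coefficient = 2
x_5 = 0.8333, f(x_5) = 0.482253, coefficient = 2
x_6 = 1.0000, f(x_6) = 1.000000, coefficient = 2
x_7 = 1.1667, f(x_7) = 1.852623, coefficient = 2
x_8 = 1.3333, f(x_8) = 3.160494, coefficient = 2
x_9 = 1.5000, f(x_9) = 5.062500, coefficient = 2
x_10 = 1.6667, f(x_10) = 7.716049, coefficient = 2
x_11 = 1.8333, f(x_11) = 11.297068, coefficient = 2
x_12 = 2.0000, f(x_12) = 16.000000, coefficient = 1

I ≈ (0.166667/2) × 77.688272 = 6.474023
Exact value: 6.400000
Error: 0.074023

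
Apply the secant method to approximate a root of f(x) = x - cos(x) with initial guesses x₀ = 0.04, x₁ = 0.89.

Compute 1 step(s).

f(x) = x - cos(x)
x₀ = 0.04, x₁ = 0.89

Secant formula: x_{n+1} = x_n - f(x_n)(x_n - x_{n-1})/(f(x_n) - f(x_{n-1}))

Iteration 1:
  f(0.040000) = -0.959200
  f(0.890000) = 0.260588
  x_2 = 0.890000 - 0.260588×(0.890000 - 0.040000)/(0.260588 - (-0.959200))
       = 0.708411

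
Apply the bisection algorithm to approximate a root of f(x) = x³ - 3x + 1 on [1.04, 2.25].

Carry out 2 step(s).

f(x) = x³ - 3x + 1
Initial interval: [1.04, 2.25]

Iteration 1:
  c_1 = (1.040000 + 2.250000)/2 = 1.645000
  f(c_1) = f(1.645000) = 0.516411
  f(a) × f(c) < 0, new interval: [1.040000, 1.645000]
Iteration 2:
  c_2 = (1.040000 + 1.645000)/2 = 1.342500
  f(c_2) = f(1.342500) = -0.607904
  f(a) × f(c) ≥ 0, new interval: [1.342500, 1.645000]

After 2 iteration(s), the approximation is c_2 = 1.342500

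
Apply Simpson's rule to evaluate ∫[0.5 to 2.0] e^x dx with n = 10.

f(x) = e^x
a = 0.5, b = 2.0, n = 10
h = (b - a)/n = 0.150000

Simpson's rule: (h/3)[f(x₀) + 4f(x₁) + 2f(x₂) + ... + f(xₙ)]

x_0 = 0.5000, f(x_0) = 1.648721, coefficient = 1
x_1 = 0.6500, f(x_1) = 1.915541, coefficient = 4
x_2 = 0.8000, f(x_2) = 2.225541, coefficient = 2
x_3 = 0.9500, f(x_3) = 2.585710, coefficient = 4
x_4 = 1.1000, f(x_4) = 3.004166, coefficient = 2
x_5 = 1.2500, f(x_5) = 3.490343, coefficient = 4
x_6 = 1.4000, f(x_6) = 4.055200, coefficient = 2
x_7 = 1.5500, f(x_7) = 4.711470, coefficient = 4
x_8 = 1.7000, f(x_8) = 5.473947, coefficient = 2
x_9 = 1.8500, f(x_9) = 6.359820, coefficient = 4
x_10 = 2.0000, f(x_10) = 7.389056, coefficient = 1

I ≈ (0.150000/3) × 114.807019 = 5.740351
Exact value: 5.740335
Error: 0.000016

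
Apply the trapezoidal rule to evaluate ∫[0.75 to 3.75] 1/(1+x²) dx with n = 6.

f(x) = 1/(1+x²)
a = 0.75, b = 3.75, n = 6
h = (b - a)/n = 0.500000

Trapezoidal rule: (h/2)[f(x₀) + 2f(x₁) + 2f(x₂) + ... + f(xₙ)]

x_0 = 0.7500, f(x_0) = 0.640000, coefficient = 1
x_1 = 1.2500, f(x_1) = 0.390244, coefficient = 2
x_2 = 1.7500, f(x_2) = 0.246154, coefficient = 2
x_3 = 2.2500, f(x_3) = 0.164948, coefficient = 2
x_4 = 2.7500, f(x_4) = 0.116788, coefficient = 2
x_5 = 3.2500, f(x_5) = 0.086486, coefficient = 2
x_6 = 3.7500, f(x_6) = 0.066390, coefficient = 1

I ≈ (0.500000/2) × 2.715632 = 0.678908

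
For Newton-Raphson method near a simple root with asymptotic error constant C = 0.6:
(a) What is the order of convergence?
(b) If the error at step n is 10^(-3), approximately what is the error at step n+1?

(a) Newton-Raphson has quadratic (order 2) convergence near simple roots.
    This means |e_{n+1}| ≈ C|e_n|².

(b) With |e_n| = 10^(-3) and C = 0.6:
    |e_{n+1}| ≈ 0.6 × (10^(-3))² = 0.6 × 10^(-6)

(a) 2 (quadratic); (b) |e_{n+1}| ≈ 6.000e-07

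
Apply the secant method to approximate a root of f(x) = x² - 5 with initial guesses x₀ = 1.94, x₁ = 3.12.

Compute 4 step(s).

f(x) = x² - 5
x₀ = 1.94, x₁ = 3.12

Secant formula: x_{n+1} = x_n - f(x_n)(x_n - x_{n-1})/(f(x_n) - f(x_{n-1}))

Iteration 1:
  f(1.940000) = -1.236400
  f(3.120000) = 4.734400
  x_2 = 3.120000 - 4.734400×(3.120000 - 1.940000)/(4.734400 - (-1.236400))
       = 2.184348
Iteration 2:
  f(3.120000) = 4.734400
  f(2.184348) = -0.228625
  x_3 = 2.184348 - (-0.228625)×(2.184348 - 3.120000)/(-0.228625 - 4.734400)
       = 2.227449
Iteration 3:
  f(2.184348) = -0.228625
  f(2.227449) = -0.038470
  x_4 = 2.227449 - (-0.038470)×(2.227449 - 2.184348)/(-0.038470 - (-0.228625))
       = 2.236169
Iteration 4:
  f(2.227449) = -0.038470
  f(2.236169) = 0.000452
  x_5 = 2.236169 - 0.000452×(2.236169 - 2.227449)/(0.000452 - (-0.038470))
       = 2.236068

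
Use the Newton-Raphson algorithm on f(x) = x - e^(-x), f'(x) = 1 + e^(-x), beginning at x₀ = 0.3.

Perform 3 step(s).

f(x) = x - e^(-x)
f'(x) = 1 + e^(-x)
x₀ = 0.3

Newton-Raphson formula: x_{n+1} = x_n - f(x_n)/f'(x_n)

Iteration 1:
  f(0.300000) = -0.440818
  f'(0.300000) = 1.740818
  x_1 = 0.300000 - (-0.440818)/1.740818 = 0.553225
Iteration 2:
  f(0.553225) = -0.021868
  f'(0.553225) = 1.575092
  x_2 = 0.553225 - (-0.021868)/1.575092 = 0.567108
Iteration 3:
  f(0.567108) = -0.000055
  f'(0.567108) = 1.567163
  x_3 = 0.567108 - (-0.000055)/1.567163 = 0.567143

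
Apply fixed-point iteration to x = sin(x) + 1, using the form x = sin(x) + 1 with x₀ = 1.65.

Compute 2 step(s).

Equation: x = sin(x) + 1
Fixed-point form: x = sin(x) + 1
x₀ = 1.65

x_1 = g(1.650000) = 1.996865
x_2 = g(1.996865) = 1.910598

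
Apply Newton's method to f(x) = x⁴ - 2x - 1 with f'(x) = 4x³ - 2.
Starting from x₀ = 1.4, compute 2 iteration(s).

f(x) = x⁴ - 2x - 1
f'(x) = 4x³ - 2
x₀ = 1.4

Newton-Raphson formula: x_{n+1} = x_n - f(x_n)/f'(x_n)

Iteration 1:
  f(1.400000) = 0.041600
  f'(1.400000) = 8.976000
  x_1 = 1.400000 - 0.041600/8.976000 = 1.395365
Iteration 2:
  f(1.395365) = 0.000252
  f'(1.395365) = 8.867355
  x_2 = 1.395365 - 0.000252/8.867355 = 1.395337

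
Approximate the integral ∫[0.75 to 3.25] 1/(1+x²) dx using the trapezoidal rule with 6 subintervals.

f(x) = 1/(1+x²)
a = 0.75, b = 3.25, n = 6
h = (b - a)/n = 0.416667

Trapezoidal rule: (h/2)[f(x₀) + 2f(x₁) + 2f(x₂) + ... + f(xₙ)]

x_0 = 0.7500, f(x_0) = 0.640000, coefficient = 1
x_1 = 1.1667, f(x_1) = 0.423529, coefficient = 2
x_2 = 1.5833, f(x_2) = 0.285149, coefficient = 2
x_3 = 2.0000, f(x_3) = 0.200000, coefficient = 2
x_4 = 2.4167, f(x_4) = 0.146193, coefficient = 2
x_5 = 2.8333, f(x_5) = 0.110769, coefficient = 2
x_6 = 3.2500, f(x_6) = 0.086486, coefficient = 1

I ≈ (0.416667/2) × 3.057767 = 0.637035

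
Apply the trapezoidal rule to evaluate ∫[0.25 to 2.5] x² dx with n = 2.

f(x) = x²
a = 0.25, b = 2.5, n = 2
h = (b - a)/n = 1.125000

Trapezoidal rule: (h/2)[f(x₀) + 2f(x₁) + 2f(x₂) + ... + f(xₙ)]

x_0 = 0.2500, f(x_0) = 0.062500, coefficient = 1
x_1 = 1.3750, f(x_1) = 1.890625, coefficient = 2
x_2 = 2.5000, f(x_2) = 6.250000, coefficient = 1

I ≈ (1.125000/2) × 10.093750 = 5.677734
Exact value: 5.203125
Error: 0.474609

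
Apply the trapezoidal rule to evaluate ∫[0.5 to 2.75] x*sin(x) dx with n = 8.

f(x) = x*sin(x)
a = 0.5, b = 2.75, n = 8
h = (b - a)/n = 0.281250

Trapezoidal rule: (h/2)[f(x₀) + 2f(x₁) + 2f(x₂) + ... + f(xₙ)]

x_0 = 0.5000, f(x_0) = 0.239713, coefficient = 1
x_1 = 0.7812, f(x_1) = 0.550131, coefficient = 2
x_2 = 1.0625, f(x_2) = 0.928173, coefficient = 2
x_3 = 1.3438, f(x_3) = 1.309263, coefficient = 2
x_4 = 1.6250, f(x_4) = 1.622613, coefficient = 2
x_5 = 1.9062, f(x_5) = 1.799998, coefficient = 2
x_6 = 2.1875, f(x_6) = 1.784539, coefficient = 2
x_7 = 2.4688, f(x_7) = 1.538554, coefficient = 2
x_8 = 2.7500, f(x_8) = 1.049568, coefficient = 1

I ≈ (0.281250/2) × 20.355823 = 2.862538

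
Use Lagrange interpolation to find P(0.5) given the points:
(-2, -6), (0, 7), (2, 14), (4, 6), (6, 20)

Lagrange interpolation formula:
P(x) = Σ yᵢ × Lᵢ(x)
where Lᵢ(x) = Π_{j≠i} (x - xⱼ)/(xᵢ - xⱼ)

L_0(0.5) = (0.5 - 0)/(-2 - 0) × (0.5 - 2)/(-2 - 2) × (0.5 - 4)/(-2 - 4) × (0.5 - 6)/(-2 - 6) = -0.037598
L_1(0.5) = (0.5 - (-2))/(0 - (-2)) × (0.5 - 2)/(0 - 2) × (0.5 - 4)/(0 - 4) × (0.5 - 6)/(0 - 6) = 0.751953
L_2(0.5) = (0.5 - (-2))/(2 - (-2)) × (0.5 - 0)/(2 - 0) × (0.5 - 4)/(2 - 4) × (0.5 - 6)/(2 - 6) = 0.375977
L_3(0.5) = (0.5 - (-2))/(4 - (-2)) × (0.5 - 0)/(4 - 0) × (0.5 - 2)/(4 - 2) × (0.5 - 6)/(4 - 6) = -0.107422
L_4(0.5) = (0.5 - (-2))/(6 - (-2)) × (0.5 - 0)/(6 - 0) × (0.5 - 2)/(6 - 2) × (0.5 - 4)/(6 - 4) = 0.017090

P(0.5) = (-6)×L_0(0.5) + 7×L_1(0.5) + 14×L_2(0.5) + 6×L_3(0.5) + 20×L_4(0.5)
P(0.5) = 10.450195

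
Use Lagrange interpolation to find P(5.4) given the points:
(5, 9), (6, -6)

Lagrange interpolation formula:
P(x) = Σ yᵢ × Lᵢ(x)
where Lᵢ(x) = Π_{j≠i} (x - xⱼ)/(xᵢ - xⱼ)

L_0(5.4) = (5.4 - 6)/(5 - 6) = 0.600000
L_1(5.4) = (5.4 - 5)/(6 - 5) = 0.400000

P(5.4) = 9×L_0(5.4) + (-6)×L_1(5.4)
P(5.4) = 3.000000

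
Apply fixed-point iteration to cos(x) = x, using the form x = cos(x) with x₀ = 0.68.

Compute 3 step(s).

Equation: cos(x) = x
Fixed-point form: x = cos(x)
x₀ = 0.68

x_1 = g(0.680000) = 0.777573
x_2 = g(0.777573) = 0.712618
x_3 = g(0.712618) = 0.756652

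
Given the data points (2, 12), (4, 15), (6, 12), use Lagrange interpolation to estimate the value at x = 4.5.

Lagrange interpolation formula:
P(x) = Σ yᵢ × Lᵢ(x)
where Lᵢ(x) = Π_{j≠i} (x - xⱼ)/(xᵢ - xⱼ)

L_0(4.5) = (4.5 - 4)/(2 - 4) × (4.5 - 6)/(2 - 6) = -0.093750
L_1(4.5) = (4.5 - 2)/(4 - 2) × (4.5 - 6)/(4 - 6) = 0.937500
L_2(4.5) = (4.5 - 2)/(6 - 2) × (4.5 - 4)/(6 - 4) = 0.156250

P(4.5) = 12×L_0(4.5) + 15×L_1(4.5) + 12×L_2(4.5)
P(4.5) = 14.812500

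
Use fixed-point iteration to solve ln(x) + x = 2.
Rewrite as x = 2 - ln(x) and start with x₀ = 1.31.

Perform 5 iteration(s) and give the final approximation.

Equation: ln(x) + x = 2
Fixed-point form: x = 2 - ln(x)
x₀ = 1.31

x_1 = g(1.310000) = 1.729973
x_2 = g(1.729973) = 1.451894
x_3 = g(1.451894) = 1.627131
x_4 = g(1.627131) = 1.513182
x_5 = g(1.513182) = 1.585785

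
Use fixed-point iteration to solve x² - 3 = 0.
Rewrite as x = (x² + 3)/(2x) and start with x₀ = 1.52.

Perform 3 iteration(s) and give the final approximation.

Equation: x² - 3 = 0
Fixed-point form: x = (x² + 3)/(2x)
x₀ = 1.52

x_1 = g(1.520000) = 1.746842
x_2 = g(1.746842) = 1.732113
x_3 = g(1.732113) = 1.732051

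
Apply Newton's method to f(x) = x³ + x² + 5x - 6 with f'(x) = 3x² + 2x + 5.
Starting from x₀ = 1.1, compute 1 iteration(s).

f(x) = x³ + x² + 5x - 6
f'(x) = 3x² + 2x + 5
x₀ = 1.1

Newton-Raphson formula: x_{n+1} = x_n - f(x_n)/f'(x_n)

Iteration 1:
  f(1.100000) = 2.041000
  f'(1.100000) = 10.830000
  x_1 = 1.100000 - 2.041000/10.830000 = 0.911542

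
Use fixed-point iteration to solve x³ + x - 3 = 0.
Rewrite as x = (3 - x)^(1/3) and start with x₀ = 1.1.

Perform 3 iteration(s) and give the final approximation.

Equation: x³ + x - 3 = 0
Fixed-point form: x = (3 - x)^(1/3)
x₀ = 1.1

x_1 = g(1.100000) = 1.238562
x_2 = g(1.238562) = 1.207691
x_3 = g(1.207691) = 1.214705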